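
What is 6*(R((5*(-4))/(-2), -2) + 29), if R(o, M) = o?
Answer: 234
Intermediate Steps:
6*(R((5*(-4))/(-2), -2) + 29) = 6*((5*(-4))/(-2) + 29) = 6*(-20*(-1/2) + 29) = 6*(10 + 29) = 6*39 = 234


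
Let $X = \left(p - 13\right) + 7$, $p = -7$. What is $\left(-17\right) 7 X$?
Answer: $1547$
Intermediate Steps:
$X = -13$ ($X = \left(-7 - 13\right) + 7 = -20 + 7 = -13$)
$\left(-17\right) 7 X = \left(-17\right) 7 \left(-13\right) = \left(-119\right) \left(-13\right) = 1547$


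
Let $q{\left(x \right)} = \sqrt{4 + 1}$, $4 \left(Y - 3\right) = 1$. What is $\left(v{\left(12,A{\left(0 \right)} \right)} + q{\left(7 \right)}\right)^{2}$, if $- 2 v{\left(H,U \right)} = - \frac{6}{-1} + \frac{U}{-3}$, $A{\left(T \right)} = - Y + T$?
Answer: $\frac{10105}{576} - \frac{85 \sqrt{5}}{12} \approx 1.7046$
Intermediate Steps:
$Y = \frac{13}{4}$ ($Y = 3 + \frac{1}{4} \cdot 1 = 3 + \frac{1}{4} = \frac{13}{4} \approx 3.25$)
$A{\left(T \right)} = - \frac{13}{4} + T$ ($A{\left(T \right)} = \left(-1\right) \frac{13}{4} + T = - \frac{13}{4} + T$)
$q{\left(x \right)} = \sqrt{5}$
$v{\left(H,U \right)} = -3 + \frac{U}{6}$ ($v{\left(H,U \right)} = - \frac{- \frac{6}{-1} + \frac{U}{-3}}{2} = - \frac{\left(-6\right) \left(-1\right) + U \left(- \frac{1}{3}\right)}{2} = - \frac{6 - \frac{U}{3}}{2} = -3 + \frac{U}{6}$)
$\left(v{\left(12,A{\left(0 \right)} \right)} + q{\left(7 \right)}\right)^{2} = \left(\left(-3 + \frac{- \frac{13}{4} + 0}{6}\right) + \sqrt{5}\right)^{2} = \left(\left(-3 + \frac{1}{6} \left(- \frac{13}{4}\right)\right) + \sqrt{5}\right)^{2} = \left(\left(-3 - \frac{13}{24}\right) + \sqrt{5}\right)^{2} = \left(- \frac{85}{24} + \sqrt{5}\right)^{2}$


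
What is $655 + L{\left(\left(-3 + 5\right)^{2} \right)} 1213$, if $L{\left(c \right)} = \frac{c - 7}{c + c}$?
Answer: $\frac{1601}{8} \approx 200.13$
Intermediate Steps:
$L{\left(c \right)} = \frac{-7 + c}{2 c}$
$655 + L{\left(\left(-3 + 5\right)^{2} \right)} 1213 = 655 + \frac{-7 + \left(-3 + 5\right)^{2}}{2 \left(-3 + 5\right)^{2}} \cdot 1213 = 655 + \frac{-7 + 2^{2}}{2 \cdot 2^{2}} \cdot 1213 = 655 + \frac{-7 + 4}{2 \cdot 4} \cdot 1213 = 655 + \frac{1}{2} \cdot \frac{1}{4} \left(-3\right) 1213 = 655 - \frac{3639}{8} = \frac{1601}{8}$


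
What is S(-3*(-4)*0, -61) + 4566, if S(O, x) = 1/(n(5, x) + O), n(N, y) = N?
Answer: 22831/5 ≈ 4566.2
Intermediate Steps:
S(O, x) = 1/(5 + O)
S(-3*(-4)*0, -61) + 4566 = 1/(5 - 3*(-4)*0) + 4566 = 1/(5 + 12*0) + 4566 = 1/(5 + 0) + 4566 = 1/5 + 4566 = ⅕ + 4566 = 22831/5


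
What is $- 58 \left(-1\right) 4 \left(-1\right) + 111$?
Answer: $-121$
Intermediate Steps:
$- 58 \left(-1\right) 4 \left(-1\right) + 111 = - 58 \left(\left(-4\right) \left(-1\right)\right) + 111 = \left(-58\right) 4 + 111 = -232 + 111 = -121$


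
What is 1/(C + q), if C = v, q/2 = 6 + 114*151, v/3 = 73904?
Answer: 1/256152 ≈ 3.9039e-6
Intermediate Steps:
v = 221712 (v = 3*73904 = 221712)
q = 34440 (q = 2*(6 + 114*151) = 2*(6 + 17214) = 2*17220 = 34440)
C = 221712
1/(C + q) = 1/(221712 + 34440) = 1/256152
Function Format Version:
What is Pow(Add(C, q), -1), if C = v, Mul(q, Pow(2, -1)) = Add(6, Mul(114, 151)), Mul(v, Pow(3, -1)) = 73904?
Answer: Rational(1, 256152) ≈ 3.9039e-6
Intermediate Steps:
v = 221712 (v = Mul(3, 73904) = 221712)
q = 34440 (q = Mul(2, Add(6, Mul(114, 151))) = Mul(2, Add(6, 17214)) = Mul(2, 17220) = 34440)
C = 221712
Pow(Add(C, q), -1) = Pow(Add(221712, 34440), -1) = Pow(256152, -1) = Rational(1, 256152)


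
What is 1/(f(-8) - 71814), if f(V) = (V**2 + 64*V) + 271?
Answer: -1/71991 ≈ -1.3891e-5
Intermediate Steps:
f(V) = 271 + V**2 + 64*V
1/(f(-8) - 71814) = 1/((271 + (-8)**2 + 64*(-8)) - 71814) = 1/((271 + 64 - 512) - 71814) = 1/(-177 - 71814) = 1/(-71991) = -1/71991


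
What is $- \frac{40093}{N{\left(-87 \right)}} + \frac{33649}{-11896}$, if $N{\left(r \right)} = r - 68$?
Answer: $\frac{471730733}{1843880} \approx 255.84$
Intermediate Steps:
$N{\left(r \right)} = -68 + r$
$- \frac{40093}{N{\left(-87 \right)}} + \frac{33649}{-11896} = - \frac{40093}{-68 - 87} + \frac{33649}{-11896} = - \frac{40093}{-155} + 33649 \left(- \frac{1}{11896}\right) = \left(-40093\right) \left(- \frac{1}{155}\right) - \frac{33649}{11896} = \frac{40093}{155} - \frac{33649}{11896} = \frac{471730733}{1843880}$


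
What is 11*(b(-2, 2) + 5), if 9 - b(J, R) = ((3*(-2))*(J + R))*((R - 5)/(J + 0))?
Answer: 154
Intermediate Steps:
b(J, R) = 9 - (-5 + R)*(-6*J - 6*R)/J (b(J, R) = 9 - (3*(-2))*(J + R)*(R - 5)/(J + 0) = 9 - (-6*(J + R))*(-5 + R)/J = 9 - (-6*J - 6*R)*(-5 + R)/J = 9 - (-5 + R)*(-6*J - 6*R)/J)
11*(b(-2, 2) + 5) = 11*((-21 + 6*2 - 30*2/(-2) + 6*2²/(-2)) + 5) = 11*((-21 + 12 - 30*2*(-½) + 6*(-½)*4) + 5) = 11*((-21 + 12 + 30 - 12) + 5) = 11*(9 + 5) = 11*14 = 154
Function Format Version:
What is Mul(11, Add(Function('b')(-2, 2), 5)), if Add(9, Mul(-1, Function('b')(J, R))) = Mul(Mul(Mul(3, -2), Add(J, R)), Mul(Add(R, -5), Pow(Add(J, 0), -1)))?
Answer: 154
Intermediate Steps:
Function('b')(J, R) = Add(9, Mul(-1, Pow(J, -1), Add(-5, R), Add(Mul(-6, J), Mul(-6, R)))) (Function('b')(J, R) = Add(9, Mul(-1, Mul(Mul(Mul(3, -2), Add(J, R)), Mul(Add(R, -5), Pow(Add(J, 0), -1))))) = Add(9, Mul(-1, Mul(Mul(-6, Add(J, R)), Mul(Add(-5, R), Pow(J, -1))))) = Add(9, Mul(-1, Mul(Add(Mul(-6, J), Mul(-6, R)), Mul(Pow(J, -1), Add(-5, R))))) = Add(9, Mul(-1, Mul(Pow(J, -1), Add(-5, R), Add(Mul(-6, J), Mul(-6, R))))) = Add(9, Mul(-1, Pow(J, -1), Add(-5, R), Add(Mul(-6, J), Mul(-6, R)))))
Mul(11, Add(Function('b')(-2, 2), 5)) = Mul(11, Add(Add(-21, Mul(6, 2), Mul(-30, 2, Pow(-2, -1)), Mul(6, Pow(-2, -1), Pow(2, 2))), 5)) = Mul(11, Add(Add(-21, 12, Mul(-30, 2, Rational(-1, 2)), Mul(6, Rational(-1, 2), 4)), 5)) = Mul(11, Add(Add(-21, 12, 30, -12), 5)) = Mul(11, Add(9, 5)) = Mul(11, 14) = 154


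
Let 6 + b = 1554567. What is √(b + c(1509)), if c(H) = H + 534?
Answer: 6*√43239 ≈ 1247.6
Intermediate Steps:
b = 1554561 (b = -6 + 1554567 = 1554561)
c(H) = 534 + H
√(b + c(1509)) = √(1554561 + (534 + 1509)) = √(1554561 + 2043) = √1556604 = 6*√43239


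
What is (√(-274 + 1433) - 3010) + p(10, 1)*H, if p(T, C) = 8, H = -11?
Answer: -3098 + √1159 ≈ -3064.0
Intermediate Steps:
(√(-274 + 1433) - 3010) + p(10, 1)*H = (√(-274 + 1433) - 3010) + 8*(-11) = (√1159 - 3010) - 88 = (-3010 + √1159) - 88 = -3098 + √1159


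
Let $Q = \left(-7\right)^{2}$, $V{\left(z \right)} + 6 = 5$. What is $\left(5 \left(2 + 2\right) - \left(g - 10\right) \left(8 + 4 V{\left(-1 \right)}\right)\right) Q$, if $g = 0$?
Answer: $2940$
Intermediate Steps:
$V{\left(z \right)} = -1$ ($V{\left(z \right)} = -6 + 5 = -1$)
$Q = 49$
$\left(5 \left(2 + 2\right) - \left(g - 10\right) \left(8 + 4 V{\left(-1 \right)}\right)\right) Q = \left(5 \left(2 + 2\right) - \left(0 - 10\right) \left(8 + 4 \left(-1\right)\right)\right) 49 = \left(5 \cdot 4 - - 10 \left(8 - 4\right)\right) 49 = \left(20 - \left(-10\right) 4\right) 49 = \left(20 - -40\right) 49 = \left(20 + 40\right) 49 = 60 \cdot 49 = 2940$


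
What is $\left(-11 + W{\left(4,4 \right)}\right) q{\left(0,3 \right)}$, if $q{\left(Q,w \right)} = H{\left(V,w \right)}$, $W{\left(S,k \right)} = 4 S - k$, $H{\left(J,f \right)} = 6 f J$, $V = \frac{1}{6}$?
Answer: $3$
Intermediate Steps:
$V = \frac{1}{6} \approx 0.16667$
$H{\left(J,f \right)} = 6 J f$
$W{\left(S,k \right)} = - k + 4 S$
$q{\left(Q,w \right)} = w$ ($q{\left(Q,w \right)} = 6 \cdot \frac{1}{6} w = w$)
$\left(-11 + W{\left(4,4 \right)}\right) q{\left(0,3 \right)} = \left(-11 + \left(\left(-1\right) 4 + 4 \cdot 4\right)\right) 3 = \left(-11 + \left(-4 + 16\right)\right) 3 = \left(-11 + 12\right) 3 = 1 \cdot 3 = 3$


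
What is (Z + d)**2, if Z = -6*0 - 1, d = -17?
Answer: 324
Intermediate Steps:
Z = -1 (Z = 0 - 1 = -1)
(Z + d)**2 = (-1 - 17)**2 = (-18)**2 = 324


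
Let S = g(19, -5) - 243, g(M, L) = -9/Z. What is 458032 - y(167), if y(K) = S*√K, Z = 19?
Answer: 458032 + 4626*√167/19 ≈ 4.6118e+5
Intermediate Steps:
g(M, L) = -9/19
S = -4626/19 (S = -9/19 - 243 = -4626/19 ≈ -243.47)
y(K) = -4626*√K/19
458032 - y(167) = 458032 - (-4626)*√167/19 = 458032 + 4626*√167/19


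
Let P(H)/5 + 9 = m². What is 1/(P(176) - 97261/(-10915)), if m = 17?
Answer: 10915/15378261 ≈ 0.00070977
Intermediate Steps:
P(H) = 1400 (P(H) = -45 + 5*17² = -45 + 5*289 = -45 + 1445 = 1400)
1/(P(176) - 97261/(-10915)) = 1/(1400 - 97261/(-10915)) = 1/(1400 - 97261*(-1/10915)) = 1/(1400 + 97261/10915) = 1/(15378261/10915) = 10915/15378261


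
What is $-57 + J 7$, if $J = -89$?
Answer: $-680$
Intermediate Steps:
$-57 + J 7 = -57 - 623 = -680$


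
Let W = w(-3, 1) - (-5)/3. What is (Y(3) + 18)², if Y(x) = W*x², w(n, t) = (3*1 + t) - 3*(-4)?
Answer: 31329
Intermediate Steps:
w(n, t) = 15 + t (w(n, t) = (3 + t) + 12 = 15 + t)
W = 53/3 (W = (15 + 1) - (-5)/3 = 16 - (-5)/3 = 16 - 1*(-5/3) = 16 + 5/3 = 53/3 ≈ 17.667)
Y(x) = 53*x²/3
(Y(3) + 18)² = ((53/3)*3² + 18)² = ((53/3)*9 + 18)² = (159 + 18)² = 177² = 31329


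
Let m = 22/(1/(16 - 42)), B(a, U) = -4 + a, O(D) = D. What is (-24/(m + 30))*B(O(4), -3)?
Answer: 0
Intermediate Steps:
m = -572 (m = 22/(1/(-26)) = 22/(-1/26) = 22*(-26) = -572)
(-24/(m + 30))*B(O(4), -3) = (-24/(-572 + 30))*(-4 + 4) = (-24/(-542))*0 = -1/542*(-24)*0 = (12/271)*0 = 0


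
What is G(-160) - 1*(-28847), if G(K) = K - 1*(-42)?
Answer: 28729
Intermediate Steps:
G(K) = 42 + K (G(K) = K + 42 = 42 + K)
G(-160) - 1*(-28847) = (42 - 160) - 1*(-28847) = -118 + 28847 = 28729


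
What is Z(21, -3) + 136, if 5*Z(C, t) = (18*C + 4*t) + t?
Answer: 1043/5 ≈ 208.60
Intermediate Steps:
Z(C, t) = t + 18*C/5 (Z(C, t) = ((18*C + 4*t) + t)/5 = ((4*t + 18*C) + t)/5 = (5*t + 18*C)/5 = t + 18*C/5)
Z(21, -3) + 136 = (-3 + (18/5)*21) + 136 = (-3 + 378/5) + 136 = 363/5 + 136 = 1043/5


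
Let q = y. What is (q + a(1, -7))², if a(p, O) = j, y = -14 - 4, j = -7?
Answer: 625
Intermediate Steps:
y = -18
a(p, O) = -7
q = -18
(q + a(1, -7))² = (-18 - 7)² = (-25)² = 625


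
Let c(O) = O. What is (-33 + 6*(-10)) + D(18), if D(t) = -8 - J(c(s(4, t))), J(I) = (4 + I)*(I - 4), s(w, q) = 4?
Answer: -101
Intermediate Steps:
J(I) = (-4 + I)*(4 + I) (J(I) = (4 + I)*(-4 + I) = (-4 + I)*(4 + I))
D(t) = -8 (D(t) = -8 - (-16 + 4**2) = -8 - (-16 + 16) = -8 - 1*0 = -8 + 0 = -8)
(-33 + 6*(-10)) + D(18) = (-33 + 6*(-10)) - 8 = (-33 - 60) - 8 = -93 - 8 = -101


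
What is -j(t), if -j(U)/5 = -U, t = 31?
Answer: -155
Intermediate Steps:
j(U) = 5*U (j(U) = -(-5)*U = 5*U)
-j(t) = -5*31 = -1*155 = -155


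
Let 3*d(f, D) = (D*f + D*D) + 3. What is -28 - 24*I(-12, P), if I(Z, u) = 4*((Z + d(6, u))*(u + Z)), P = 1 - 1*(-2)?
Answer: -1756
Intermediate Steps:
d(f, D) = 1 + D²/3 + D*f/3 (d(f, D) = ((D*f + D*D) + 3)/3 = ((D*f + D²) + 3)/3 = ((D² + D*f) + 3)/3 = (3 + D² + D*f)/3 = 1 + D²/3 + D*f/3)
P = 3 (P = 1 + 2 = 3)
I(Z, u) = 4*(Z + u)*(1 + Z + 2*u + u²/3) (I(Z, u) = 4*((Z + (1 + u²/3 + (⅓)*u*6))*(u + Z)) = 4*((Z + (1 + u²/3 + 2*u))*(Z + u)) = 4*((Z + (1 + 2*u + u²/3))*(Z + u)) = 4*((1 + Z + 2*u + u²/3)*(Z + u)) = 4*((Z + u)*(1 + Z + 2*u + u²/3)) = 4*(Z + u)*(1 + Z + 2*u + u²/3))
-28 - 24*I(-12, P) = -28 - 24*(4*(-12)² + 4*(-12)*3 + (4/3)*(-12)*(3 + 3² + 6*3) + (4/3)*3*(3 + 3² + 6*3)) = -28 - 24*(4*144 - 144 + (4/3)*(-12)*(3 + 9 + 18) + (4/3)*3*(3 + 9 + 18)) = -28 - 24*(576 - 144 + (4/3)*(-12)*30 + (4/3)*3*30) = -28 - 24*(576 - 144 - 480 + 120) = -28 - 24*72 = -28 - 1728 = -1756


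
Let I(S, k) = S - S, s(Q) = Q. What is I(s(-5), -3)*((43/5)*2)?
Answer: 0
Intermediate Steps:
I(S, k) = 0
I(s(-5), -3)*((43/5)*2) = 0*((43/5)*2) = 0*(86/5) = 0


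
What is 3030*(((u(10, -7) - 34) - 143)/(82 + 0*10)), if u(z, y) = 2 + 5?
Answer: -257550/41 ≈ -6281.7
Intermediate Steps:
u(z, y) = 7
3030*(((u(10, -7) - 34) - 143)/(82 + 0*10)) = 3030*(((7 - 34) - 143)/(82 + 0*10)) = 3030*((-27 - 143)/(82 + 0)) = 3030*(-170/82) = 3030*(-170*1/82) = 3030*(-85/41) = -257550/41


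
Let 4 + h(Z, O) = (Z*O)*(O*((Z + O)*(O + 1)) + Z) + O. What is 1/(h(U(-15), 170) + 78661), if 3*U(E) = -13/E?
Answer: 405/98493357901 ≈ 4.1120e-9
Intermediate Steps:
U(E) = -13/(3*E) (U(E) = (-13/E)/3 = -13/(3*E))
h(Z, O) = -4 + O + O*Z*(Z + O*(1 + O)*(O + Z)) (h(Z, O) = -4 + ((Z*O)*(O*((Z + O)*(O + 1)) + Z) + O) = -4 + ((O*Z)*(O*((O + Z)*(1 + O)) + Z) + O) = -4 + ((O*Z)*(O*((1 + O)*(O + Z)) + Z) + O) = -4 + ((O*Z)*(O*(1 + O)*(O + Z) + Z) + O) = -4 + ((O*Z)*(Z + O*(1 + O)*(O + Z)) + O) = -4 + (O*Z*(Z + O*(1 + O)*(O + Z)) + O) = -4 + (O + O*Z*(Z + O*(1 + O)*(O + Z))) = -4 + O + O*Z*(Z + O*(1 + O)*(O + Z)))
1/(h(U(-15), 170) + 78661) = 1/((-4 + 170 + 170*(-13/3/(-15))² - 13/3/(-15)*170³ - 13/3/(-15)*170⁴ + 170²*(-13/3/(-15))² + 170³*(-13/3/(-15))²) + 78661) = 1/((-4 + 170 + 170*(-13/3*(-1/15))² - 13/3*(-1/15)*4913000 - 13/3*(-1/15)*835210000 + 28900*(-13/3*(-1/15))² + 4913000*(-13/3*(-1/15))²) + 78661) = 1/((-4 + 170 + 170*(13/45)² + (13/45)*4913000 + (13/45)*835210000 + 28900*(13/45)² + 4913000*(13/45)²) + 78661) = 1/((-4 + 170 + 170*(169/2025) + 12773800/9 + 2171546000/9 + 28900*(169/2025) + 4913000*(169/2025)) + 78661) = 1/((-4 + 170 + 5746/405 + 12773800/9 + 2171546000/9 + 195364/81 + 33211880/81) + 78661) = 1/(98461500196/405 + 78661) = 1/(98493357901/405) = 405/98493357901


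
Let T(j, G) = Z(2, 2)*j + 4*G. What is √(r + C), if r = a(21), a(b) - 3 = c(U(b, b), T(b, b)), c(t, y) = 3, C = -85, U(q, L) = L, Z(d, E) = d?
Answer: I*√79 ≈ 8.8882*I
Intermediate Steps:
T(j, G) = 2*j + 4*G
a(b) = 6 (a(b) = 3 + 3 = 6)
r = 6
√(r + C) = √(6 - 85) = √(-79) = I*√79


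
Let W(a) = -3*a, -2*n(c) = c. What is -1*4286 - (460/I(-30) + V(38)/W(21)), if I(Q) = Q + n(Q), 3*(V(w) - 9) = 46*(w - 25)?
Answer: -803633/189 ≈ -4252.0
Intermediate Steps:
V(w) = -1123/3 + 46*w/3 (V(w) = 9 + (46*(w - 25))/3 = 9 + (46*(-25 + w))/3 = 9 + (-1150 + 46*w)/3 = 9 + (-1150/3 + 46*w/3) = -1123/3 + 46*w/3)
n(c) = -c/2
I(Q) = Q/2 (I(Q) = Q - Q/2 = Q/2)
-1*4286 - (460/I(-30) + V(38)/W(21)) = -1*4286 - (460/(((1/2)*(-30))) + (-1123/3 + (46/3)*38)/((-3*21))) = -4286 - (460/(-15) + (-1123/3 + 1748/3)/(-63)) = -4286 - (460*(-1/15) + (625/3)*(-1/63)) = -4286 - (-92/3 - 625/189) = -4286 - 1*(-6421/189) = -4286 + 6421/189 = -803633/189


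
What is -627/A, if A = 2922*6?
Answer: -209/5844 ≈ -0.035763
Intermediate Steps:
A = 17532
-627/A = -627/17532 = -627*1/17532 = -209/5844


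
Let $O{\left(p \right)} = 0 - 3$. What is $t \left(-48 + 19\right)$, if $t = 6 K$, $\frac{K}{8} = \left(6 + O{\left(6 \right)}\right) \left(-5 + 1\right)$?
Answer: $16704$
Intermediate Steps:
$O{\left(p \right)} = -3$ ($O{\left(p \right)} = 0 - 3 = -3$)
$K = -96$ ($K = 8 \left(6 - 3\right) \left(-5 + 1\right) = 8 \cdot 3 \left(-4\right) = 8 \left(-12\right) = -96$)
$t = -576$ ($t = 6 \left(-96\right) = -576$)
$t \left(-48 + 19\right) = - 576 \left(-48 + 19\right) = \left(-576\right) \left(-29\right) = 16704$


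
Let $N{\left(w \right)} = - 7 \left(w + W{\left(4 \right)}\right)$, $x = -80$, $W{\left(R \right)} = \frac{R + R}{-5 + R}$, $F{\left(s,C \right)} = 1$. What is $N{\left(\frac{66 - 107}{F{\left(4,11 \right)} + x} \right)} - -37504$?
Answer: $\frac{2966953}{79} \approx 37556.0$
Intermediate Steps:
$W{\left(R \right)} = \frac{2 R}{-5 + R}$
$N{\left(w \right)} = 56 - 7 w$ ($N{\left(w \right)} = - 7 \left(w + 2 \cdot 4 \frac{1}{-5 + 4}\right) = - 7 \left(w + 2 \cdot 4 \frac{1}{-1}\right) = - 7 \left(w + 2 \cdot 4 \left(-1\right)\right) = - 7 \left(w - 8\right) = - 7 \left(-8 + w\right) = 56 - 7 w$)
$N{\left(\frac{66 - 107}{F{\left(4,11 \right)} + x} \right)} - -37504 = \left(56 - 7 \frac{66 - 107}{1 - 80}\right) - -37504 = \left(56 - 7 \left(- \frac{41}{-79}\right)\right) + 37504 = \left(56 - 7 \left(\left(-41\right) \left(- \frac{1}{79}\right)\right)\right) + 37504 = \left(56 - \frac{287}{79}\right) + 37504 = \frac{4137}{79} + 37504 = \frac{2966953}{79}$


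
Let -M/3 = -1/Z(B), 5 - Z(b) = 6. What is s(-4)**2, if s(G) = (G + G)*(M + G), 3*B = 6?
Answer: 3136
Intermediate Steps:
B = 2 (B = (1/3)*6 = 2)
Z(b) = -1 (Z(b) = 5 - 1*6 = 5 - 6 = -1)
M = -3 (M = -(-3)/(-1) = -(-3)*(-1) = -3*1 = -3)
s(G) = 2*G*(-3 + G) (s(G) = (G + G)*(-3 + G) = (2*G)*(-3 + G) = 2*G*(-3 + G))
s(-4)**2 = (2*(-4)*(-3 - 4))**2 = (2*(-4)*(-7))**2 = 56**2 = 3136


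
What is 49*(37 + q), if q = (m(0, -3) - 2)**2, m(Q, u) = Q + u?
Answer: 3038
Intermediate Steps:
q = 25 (q = ((0 - 3) - 2)**2 = (-3 - 2)**2 = (-5)**2 = 25)
49*(37 + q) = 49*(37 + 25) = 49*62 = 3038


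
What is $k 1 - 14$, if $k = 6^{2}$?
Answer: $22$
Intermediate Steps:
$k = 36$
$k 1 - 14 = 36 \cdot 1 - 14 = 36 - 14 = 22$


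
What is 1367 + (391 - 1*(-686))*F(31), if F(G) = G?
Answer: 34754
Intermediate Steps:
1367 + (391 - 1*(-686))*F(31) = 1367 + (391 - 1*(-686))*31 = 1367 + (391 + 686)*31 = 1367 + 1077*31 = 1367 + 33387 = 34754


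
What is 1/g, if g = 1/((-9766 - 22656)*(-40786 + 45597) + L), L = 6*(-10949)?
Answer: -156047936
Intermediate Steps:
L = -65694
g = -1/156047936 (g = 1/((-9766 - 22656)*(-40786 + 45597) - 65694) = 1/(-32422*4811 - 65694) = 1/(-155982242 - 65694) = 1/(-156047936) = -1/156047936 ≈ -6.4083e-9)
1/g = 1/(-1/156047936) = -156047936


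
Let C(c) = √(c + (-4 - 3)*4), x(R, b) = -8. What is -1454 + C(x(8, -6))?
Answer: -1454 + 6*I ≈ -1454.0 + 6.0*I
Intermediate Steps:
C(c) = √(-28 + c) (C(c) = √(c - 7*4) = √(c - 28) = √(-28 + c))
-1454 + C(x(8, -6)) = -1454 + √(-28 - 8) = -1454 + √(-36) = -1454 + 6*I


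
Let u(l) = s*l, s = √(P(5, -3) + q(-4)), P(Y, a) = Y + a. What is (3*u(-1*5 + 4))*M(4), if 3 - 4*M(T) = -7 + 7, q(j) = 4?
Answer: -9*√6/4 ≈ -5.5114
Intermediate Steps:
s = √6 (s = √((5 - 3) + 4) = √(2 + 4) = √6 ≈ 2.4495)
M(T) = ¾ (M(T) = ¾ - (-7 + 7)/4 = ¾ - ¼*0 = ¾ + 0 = ¾)
u(l) = l*√6 (u(l) = √6*l = l*√6)
(3*u(-1*5 + 4))*M(4) = (3*((-1*5 + 4)*√6))*(¾) = (3*((-5 + 4)*√6))*(¾) = (3*(-√6))*(¾) = -3*√6*(¾) = -9*√6/4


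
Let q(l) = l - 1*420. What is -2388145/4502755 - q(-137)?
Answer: 501129278/900551 ≈ 556.47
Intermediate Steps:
q(l) = -420 + l (q(l) = l - 420 = -420 + l)
-2388145/4502755 - q(-137) = -2388145/4502755 - (-420 - 137) = -2388145*1/4502755 - 1*(-557) = -477629/900551 + 557 = 501129278/900551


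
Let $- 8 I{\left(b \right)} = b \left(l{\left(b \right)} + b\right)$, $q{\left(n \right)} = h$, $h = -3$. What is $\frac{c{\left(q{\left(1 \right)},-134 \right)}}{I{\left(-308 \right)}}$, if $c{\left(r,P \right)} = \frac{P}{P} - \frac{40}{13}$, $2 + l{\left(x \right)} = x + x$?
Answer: $\frac{27}{463463} \approx 5.8257 \cdot 10^{-5}$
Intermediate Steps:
$q{\left(n \right)} = -3$
$l{\left(x \right)} = -2 + 2 x$ ($l{\left(x \right)} = -2 + \left(x + x\right) = -2 + 2 x$)
$c{\left(r,P \right)} = - \frac{27}{13}$ ($c{\left(r,P \right)} = 1 - \frac{40}{13} = - \frac{27}{13}$)
$I{\left(b \right)} = - \frac{b \left(-2 + 3 b\right)}{8}$ ($I{\left(b \right)} = - \frac{b \left(\left(-2 + 2 b\right) + b\right)}{8} = - \frac{b \left(-2 + 3 b\right)}{8}$)
$\frac{c{\left(q{\left(1 \right)},-134 \right)}}{I{\left(-308 \right)}} = - \frac{27}{13 \cdot \frac{1}{8} \left(-308\right) \left(2 - -924\right)} = - \frac{27}{13 \cdot \frac{1}{8} \left(-308\right) \left(2 + 924\right)} = - \frac{27}{13 \cdot \frac{1}{8} \left(-308\right) 926} = - \frac{27}{13 \left(-35651\right)} = \left(- \frac{27}{13}\right) \left(- \frac{1}{35651}\right) = \frac{27}{463463}$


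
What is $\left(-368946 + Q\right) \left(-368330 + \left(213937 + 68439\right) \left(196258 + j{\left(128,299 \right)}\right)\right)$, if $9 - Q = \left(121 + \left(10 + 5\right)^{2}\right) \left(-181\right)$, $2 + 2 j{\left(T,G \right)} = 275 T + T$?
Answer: $-18502957317653426$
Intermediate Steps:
$j{\left(T,G \right)} = -1 + 138 T$ ($j{\left(T,G \right)} = -1 + \frac{275 T + T}{2} = -1 + \frac{276 T}{2} = -1 + 138 T$)
$Q = 62635$ ($Q = 9 - \left(121 + \left(10 + 5\right)^{2}\right) \left(-181\right) = 9 - \left(121 + 15^{2}\right) \left(-181\right) = 9 - \left(121 + 225\right) \left(-181\right) = 9 - 346 \left(-181\right) = 9 - -62626 = 9 + 62626 = 62635$)
$\left(-368946 + Q\right) \left(-368330 + \left(213937 + 68439\right) \left(196258 + j{\left(128,299 \right)}\right)\right) = \left(-368946 + 62635\right) \left(-368330 + \left(213937 + 68439\right) \left(196258 + \left(-1 + 138 \cdot 128\right)\right)\right) = - 306311 \left(-368330 + 282376 \left(196258 + \left(-1 + 17664\right)\right)\right) = - 306311 \left(-368330 + 282376 \left(196258 + 17663\right)\right) = - 306311 \left(-368330 + 282376 \cdot 213921\right) = - 306311 \left(-368330 + 60406156296\right) = \left(-306311\right) 60405787966 = -18502957317653426$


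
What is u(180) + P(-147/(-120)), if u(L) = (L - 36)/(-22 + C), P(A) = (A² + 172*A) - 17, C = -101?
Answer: 12728361/65600 ≈ 194.03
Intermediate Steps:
P(A) = -17 + A² + 172*A
u(L) = 12/41 - L/123 (u(L) = (L - 36)/(-22 - 101) = (-36 + L)/(-123) = (-36 + L)*(-1/123) = 12/41 - L/123)
u(180) + P(-147/(-120)) = (12/41 - 1/123*180) + (-17 + (-147/(-120))² + 172*(-147/(-120))) = (12/41 - 60/41) + (-17 + (-147*(-1/120))² + 172*(-147*(-1/120))) = -48/41 + (-17 + (49/40)² + 172*(49/40)) = -48/41 + (-17 + 2401/1600 + 2107/10) = -48/41 + 312321/1600 = 12728361/65600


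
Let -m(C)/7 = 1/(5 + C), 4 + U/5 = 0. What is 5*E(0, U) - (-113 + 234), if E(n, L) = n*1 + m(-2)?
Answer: -398/3 ≈ -132.67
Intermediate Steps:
U = -20 (U = -20 + 5*0 = -20 + 0 = -20)
m(C) = -7/(5 + C)
E(n, L) = -7/3 + n (E(n, L) = n*1 - 7/(5 - 2) = n - 7/3 = -7/3 + n)
5*E(0, U) - (-113 + 234) = 5*(-7/3 + 0) - (-113 + 234) = 5*(-7/3) - 1*121 = -35/3 - 121 = -398/3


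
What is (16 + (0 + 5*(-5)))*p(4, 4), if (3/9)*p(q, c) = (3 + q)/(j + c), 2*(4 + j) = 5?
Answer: -378/5 ≈ -75.600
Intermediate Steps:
j = -3/2 (j = -4 + (½)*5 = -4 + 5/2 = -3/2 ≈ -1.5000)
p(q, c) = 3*(3 + q)/(-3/2 + c) (p(q, c) = 3*((3 + q)/(-3/2 + c)) = 3*(3 + q)/(-3/2 + c))
(16 + (0 + 5*(-5)))*p(4, 4) = (16 + (0 + 5*(-5)))*(6*(3 + 4)/(-3 + 2*4)) = (16 + (0 - 25))*(6*7/(-3 + 8)) = (16 - 25)*(6*7/5) = -54*7/5 = -9*42/5 = -378/5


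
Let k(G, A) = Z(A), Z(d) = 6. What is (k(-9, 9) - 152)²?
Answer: 21316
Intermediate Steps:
k(G, A) = 6
(k(-9, 9) - 152)² = (6 - 152)² = (-146)² = 21316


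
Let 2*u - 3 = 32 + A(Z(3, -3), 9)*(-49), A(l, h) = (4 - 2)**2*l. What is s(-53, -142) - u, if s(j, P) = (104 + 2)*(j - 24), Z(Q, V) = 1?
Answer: -16163/2 ≈ -8081.5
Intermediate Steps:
A(l, h) = 4*l (A(l, h) = 2**2*l = 4*l)
u = -161/2 (u = 3/2 + (32 + (4*1)*(-49))/2 = 3/2 + (32 + 4*(-49))/2 = 3/2 + (32 - 196)/2 = 3/2 + (1/2)*(-164) = 3/2 - 82 = -161/2 ≈ -80.500)
s(j, P) = -2544 + 106*j (s(j, P) = 106*(-24 + j) = -2544 + 106*j)
s(-53, -142) - u = (-2544 + 106*(-53)) - 1*(-161/2) = (-2544 - 5618) + 161/2 = -8162 + 161/2 = -16163/2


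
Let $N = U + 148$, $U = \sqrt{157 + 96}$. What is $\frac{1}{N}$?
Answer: $\frac{148}{21651} - \frac{\sqrt{253}}{21651} \approx 0.0061011$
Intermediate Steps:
$U = \sqrt{253} \approx 15.906$
$N = 148 + \sqrt{253}$ ($N = \sqrt{253} + 148 = 148 + \sqrt{253} \approx 163.91$)
$\frac{1}{N} = \frac{1}{148 + \sqrt{253}}$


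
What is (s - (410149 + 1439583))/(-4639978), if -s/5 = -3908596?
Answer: -8846624/2319989 ≈ -3.8132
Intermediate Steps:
s = 19542980 (s = -5*(-3908596) = 19542980)
(s - (410149 + 1439583))/(-4639978) = (19542980 - (410149 + 1439583))/(-4639978) = (19542980 - 1*1849732)*(-1/4639978) = (19542980 - 1849732)*(-1/4639978) = 17693248*(-1/4639978) = -8846624/2319989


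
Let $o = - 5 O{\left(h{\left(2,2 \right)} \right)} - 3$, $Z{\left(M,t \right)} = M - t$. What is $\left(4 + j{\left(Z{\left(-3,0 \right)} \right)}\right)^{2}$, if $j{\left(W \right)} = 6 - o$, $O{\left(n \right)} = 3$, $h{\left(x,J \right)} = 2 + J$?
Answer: $784$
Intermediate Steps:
$o = -18$ ($o = \left(-5\right) 3 - 3 = -15 - 3 = -18$)
$j{\left(W \right)} = 24$ ($j{\left(W \right)} = 6 - -18 = 6 + 18 = 24$)
$\left(4 + j{\left(Z{\left(-3,0 \right)} \right)}\right)^{2} = \left(4 + 24\right)^{2} = 28^{2} = 784$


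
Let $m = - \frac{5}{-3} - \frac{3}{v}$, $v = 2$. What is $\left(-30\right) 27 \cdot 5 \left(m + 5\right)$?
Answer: $-20925$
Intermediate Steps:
$m = \frac{1}{6}$ ($m = - \frac{5}{-3} - \frac{3}{2} = \left(-5\right) \left(- \frac{1}{3}\right) - \frac{3}{2} = \frac{5}{3} - \frac{3}{2} = \frac{1}{6} \approx 0.16667$)
$\left(-30\right) 27 \cdot 5 \left(m + 5\right) = \left(-30\right) 27 \cdot 5 \left(\frac{1}{6} + 5\right) = - 810 \cdot 5 \cdot \frac{31}{6} = \left(-810\right) \frac{155}{6} = -20925$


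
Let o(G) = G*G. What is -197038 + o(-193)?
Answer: -159789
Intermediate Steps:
o(G) = G²
-197038 + o(-193) = -197038 + (-193)² = -197038 + 37249 = -159789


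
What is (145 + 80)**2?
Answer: 50625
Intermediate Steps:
(145 + 80)**2 = 225**2 = 50625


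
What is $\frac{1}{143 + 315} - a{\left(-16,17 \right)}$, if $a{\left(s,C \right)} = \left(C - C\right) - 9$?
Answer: $\frac{4123}{458} \approx 9.0022$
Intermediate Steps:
$a{\left(s,C \right)} = -9$ ($a{\left(s,C \right)} = 0 - 9 = -9$)
$\frac{1}{143 + 315} - a{\left(-16,17 \right)} = \frac{1}{143 + 315} - -9 = \frac{1}{458} + 9 = \frac{4123}{458}$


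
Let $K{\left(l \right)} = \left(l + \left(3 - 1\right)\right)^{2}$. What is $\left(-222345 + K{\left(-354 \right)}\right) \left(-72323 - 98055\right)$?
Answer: $16772180698$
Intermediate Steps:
$K{\left(l \right)} = \left(2 + l\right)^{2}$ ($K{\left(l \right)} = \left(l + 2\right)^{2} = \left(2 + l\right)^{2}$)
$\left(-222345 + K{\left(-354 \right)}\right) \left(-72323 - 98055\right) = \left(-222345 + \left(2 - 354\right)^{2}\right) \left(-72323 - 98055\right) = \left(-222345 + \left(-352\right)^{2}\right) \left(-170378\right) = \left(-222345 + 123904\right) \left(-170378\right) = \left(-98441\right) \left(-170378\right) = 16772180698$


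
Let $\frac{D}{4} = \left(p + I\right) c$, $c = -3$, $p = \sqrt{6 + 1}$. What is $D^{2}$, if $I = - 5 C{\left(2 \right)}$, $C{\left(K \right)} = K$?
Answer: $15408 - 2880 \sqrt{7} \approx 7788.2$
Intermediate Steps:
$p = \sqrt{7} \approx 2.6458$
$I = -10$ ($I = \left(-5\right) 2 = -10$)
$D = 120 - 12 \sqrt{7}$ ($D = 4 \left(\sqrt{7} - 10\right) \left(-3\right) = 4 \left(-10 + \sqrt{7}\right) \left(-3\right) = 4 \left(30 - 3 \sqrt{7}\right) = 120 - 12 \sqrt{7} \approx 88.251$)
$D^{2} = \left(120 - 12 \sqrt{7}\right)^{2}$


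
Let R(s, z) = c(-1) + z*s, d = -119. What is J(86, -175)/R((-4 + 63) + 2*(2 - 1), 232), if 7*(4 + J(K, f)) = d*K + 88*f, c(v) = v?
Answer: -1222/4717 ≈ -0.25906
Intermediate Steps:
J(K, f) = -4 - 17*K + 88*f/7 (J(K, f) = -4 + (-119*K + 88*f)/7 = -4 + (-17*K + 88*f/7) = -4 - 17*K + 88*f/7)
R(s, z) = -1 + s*z (R(s, z) = -1 + z*s = -1 + s*z)
J(86, -175)/R((-4 + 63) + 2*(2 - 1), 232) = (-4 - 17*86 + (88/7)*(-175))/(-1 + ((-4 + 63) + 2*(2 - 1))*232) = (-4 - 1462 - 2200)/(-1 + (59 + 2*1)*232) = -3666/(-1 + (59 + 2)*232) = -3666/(-1 + 61*232) = -3666/(-1 + 14152) = -3666/14151 = -3666*1/14151 = -1222/4717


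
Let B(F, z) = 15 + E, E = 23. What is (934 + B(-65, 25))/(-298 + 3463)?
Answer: 324/1055 ≈ 0.30711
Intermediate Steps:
B(F, z) = 38 (B(F, z) = 15 + 23 = 38)
(934 + B(-65, 25))/(-298 + 3463) = (934 + 38)/(-298 + 3463) = 972/3165 = 972*(1/3165) = 324/1055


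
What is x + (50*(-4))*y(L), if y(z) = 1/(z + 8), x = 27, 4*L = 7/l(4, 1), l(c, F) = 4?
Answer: 89/27 ≈ 3.2963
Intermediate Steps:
L = 7/16 (L = (7/4)/4 = (7*(¼))/4 = (¼)*(7/4) = 7/16 ≈ 0.43750)
y(z) = 1/(8 + z)
x + (50*(-4))*y(L) = 27 + (50*(-4))/(8 + 7/16) = 27 - 200/135/16 = 27 - 200*16/135 = 27 - 640/27 = 89/27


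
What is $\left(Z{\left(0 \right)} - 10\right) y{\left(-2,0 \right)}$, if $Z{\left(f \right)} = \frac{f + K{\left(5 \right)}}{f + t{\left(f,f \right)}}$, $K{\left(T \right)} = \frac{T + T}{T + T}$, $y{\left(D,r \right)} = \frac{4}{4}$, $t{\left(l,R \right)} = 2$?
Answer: $- \frac{19}{2} \approx -9.5$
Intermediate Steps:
$y{\left(D,r \right)} = 1$ ($y{\left(D,r \right)} = 4 \cdot \frac{1}{4} = 1$)
$K{\left(T \right)} = 1$ ($K{\left(T \right)} = \frac{2 T}{2 T} = 2 T \frac{1}{2 T} = 1$)
$Z{\left(f \right)} = \frac{1 + f}{2 + f}$ ($Z{\left(f \right)} = \frac{f + 1}{f + 2} = \frac{1 + f}{2 + f}$)
$\left(Z{\left(0 \right)} - 10\right) y{\left(-2,0 \right)} = \left(\frac{1 + 0}{2 + 0} - 10\right) 1 = \left(\frac{1}{2} \cdot 1 - 10\right) 1 = \left(\frac{1}{2} - 10\right) 1 = \left(- \frac{19}{2}\right) 1 = - \frac{19}{2}$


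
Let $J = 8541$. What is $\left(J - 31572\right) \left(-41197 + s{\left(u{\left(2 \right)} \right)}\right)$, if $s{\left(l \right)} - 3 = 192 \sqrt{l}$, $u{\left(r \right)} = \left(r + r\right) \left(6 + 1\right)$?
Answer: $948739014 - 8843904 \sqrt{7} \approx 9.2534 \cdot 10^{8}$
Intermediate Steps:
$u{\left(r \right)} = 14 r$ ($u{\left(r \right)} = 2 r 7 = 14 r$)
$s{\left(l \right)} = 3 + 192 \sqrt{l}$
$\left(J - 31572\right) \left(-41197 + s{\left(u{\left(2 \right)} \right)}\right) = \left(8541 - 31572\right) \left(-41197 + \left(3 + 192 \sqrt{14 \cdot 2}\right)\right) = - 23031 \left(-41197 + \left(3 + 192 \sqrt{28}\right)\right) = - 23031 \left(-41197 + \left(3 + 192 \cdot 2 \sqrt{7}\right)\right) = - 23031 \left(-41197 + \left(3 + 384 \sqrt{7}\right)\right) = - 23031 \left(-41194 + 384 \sqrt{7}\right) = 948739014 - 8843904 \sqrt{7}$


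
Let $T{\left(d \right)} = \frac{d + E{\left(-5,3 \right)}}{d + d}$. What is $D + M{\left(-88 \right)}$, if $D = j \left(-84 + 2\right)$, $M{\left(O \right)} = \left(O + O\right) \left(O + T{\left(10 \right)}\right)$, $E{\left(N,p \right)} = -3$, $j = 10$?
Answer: $\frac{73032}{5} \approx 14606.0$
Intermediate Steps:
$T{\left(d \right)} = \frac{-3 + d}{2 d}$ ($T{\left(d \right)} = \frac{d - 3}{d + d} = \frac{-3 + d}{2 d}$)
$M{\left(O \right)} = 2 O \left(\frac{7}{20} + O\right)$ ($M{\left(O \right)} = \left(O + O\right) \left(O + \frac{-3 + 10}{2 \cdot 10}\right) = 2 O \left(O + \frac{1}{2} \cdot \frac{1}{10} \cdot 7\right) = 2 O \left(O + \frac{7}{20}\right) = 2 O \left(\frac{7}{20} + O\right)$)
$D = -820$ ($D = 10 \left(-84 + 2\right) = 10 \left(-82\right) = -820$)
$D + M{\left(-88 \right)} = -820 + \frac{1}{10} \left(-88\right) \left(7 + 20 \left(-88\right)\right) = -820 + \frac{1}{10} \left(-88\right) \left(7 - 1760\right) = -820 + \frac{1}{10} \left(-88\right) \left(-1753\right) = -820 + \frac{77132}{5} = \frac{73032}{5}$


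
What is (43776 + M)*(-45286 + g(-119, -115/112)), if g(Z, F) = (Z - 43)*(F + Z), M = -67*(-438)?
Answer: -7558375659/4 ≈ -1.8896e+9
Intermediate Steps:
M = 29346
g(Z, F) = (-43 + Z)*(F + Z)
(43776 + M)*(-45286 + g(-119, -115/112)) = (43776 + 29346)*(-45286 + ((-119)² - (-4945)/112 - 43*(-119) - 115/112*(-119))) = 73122*(-45286 + (14161 - (-4945)/112 + 5117 - 115*1/112*(-119))) = 73122*(-45286 + (14161 - 43*(-115/112) + 5117 - 115/112*(-119))) = 73122*(-45286 + (14161 + 4945/112 + 5117 + 1955/16)) = 73122*(-45286 + 1088883/56) = 73122*(-1447133/56) = -7558375659/4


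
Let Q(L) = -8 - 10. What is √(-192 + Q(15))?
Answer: I*√210 ≈ 14.491*I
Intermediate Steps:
Q(L) = -18
√(-192 + Q(15)) = √(-192 - 18) = √(-210) = I*√210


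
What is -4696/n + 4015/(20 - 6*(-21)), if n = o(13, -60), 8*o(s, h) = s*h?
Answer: 29509/390 ≈ 75.664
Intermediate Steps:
o(s, h) = h*s/8 (o(s, h) = (s*h)/8 = (h*s)/8 = h*s/8)
n = -195/2 (n = (⅛)*(-60)*13 = -195/2 ≈ -97.500)
-4696/n + 4015/(20 - 6*(-21)) = -4696/(-195/2) + 4015/(20 - 6*(-21)) = -4696*(-2/195) + 4015/(20 + 126) = 9392/195 + 4015/146 = 9392/195 + 4015*(1/146) = 9392/195 + 55/2 = 29509/390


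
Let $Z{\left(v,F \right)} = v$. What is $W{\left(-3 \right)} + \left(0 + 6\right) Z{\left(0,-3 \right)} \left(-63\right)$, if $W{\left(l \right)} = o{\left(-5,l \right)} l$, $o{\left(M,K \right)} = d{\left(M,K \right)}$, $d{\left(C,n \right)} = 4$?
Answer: $-12$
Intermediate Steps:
$o{\left(M,K \right)} = 4$
$W{\left(l \right)} = 4 l$
$W{\left(-3 \right)} + \left(0 + 6\right) Z{\left(0,-3 \right)} \left(-63\right) = 4 \left(-3\right) + \left(0 + 6\right) 0 \left(-63\right) = -12 + 6 \cdot 0 \left(-63\right) = -12 + 0 \left(-63\right) = -12 + 0 = -12$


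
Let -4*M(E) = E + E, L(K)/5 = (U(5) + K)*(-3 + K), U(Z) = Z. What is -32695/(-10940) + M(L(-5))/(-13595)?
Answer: 6539/2188 ≈ 2.9886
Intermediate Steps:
L(K) = 5*(-3 + K)*(5 + K) (L(K) = 5*((5 + K)*(-3 + K)) = 5*((-3 + K)*(5 + K)) = 5*(-3 + K)*(5 + K))
M(E) = -E/2 (M(E) = -(E + E)/4 = -E/2)
-32695/(-10940) + M(L(-5))/(-13595) = -32695/(-10940) - (-75 + 5*(-5)² + 10*(-5))/2/(-13595) = -32695*(-1/10940) - (-75 + 5*25 - 50)/2*(-1/13595) = 6539/2188 - (-75 + 125 - 50)/2*(-1/13595) = 6539/2188 - ½*0*(-1/13595) = 6539/2188 + 0*(-1/13595) = 6539/2188 + 0 = 6539/2188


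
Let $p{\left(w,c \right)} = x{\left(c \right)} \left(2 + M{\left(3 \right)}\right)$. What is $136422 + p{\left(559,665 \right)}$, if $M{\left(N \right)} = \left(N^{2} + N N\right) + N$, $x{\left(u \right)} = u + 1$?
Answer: $151740$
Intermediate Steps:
$x{\left(u \right)} = 1 + u$
$M{\left(N \right)} = N + 2 N^{2}$ ($M{\left(N \right)} = \left(N^{2} + N^{2}\right) + N = 2 N^{2} + N = N + 2 N^{2}$)
$p{\left(w,c \right)} = 23 + 23 c$ ($p{\left(w,c \right)} = \left(1 + c\right) \left(2 + 3 \left(1 + 2 \cdot 3\right)\right) = \left(1 + c\right) \left(2 + 3 \left(1 + 6\right)\right) = \left(1 + c\right) \left(2 + 3 \cdot 7\right) = \left(1 + c\right) \left(2 + 21\right) = \left(1 + c\right) 23 = 23 + 23 c$)
$136422 + p{\left(559,665 \right)} = 136422 + \left(23 + 23 \cdot 665\right) = 136422 + \left(23 + 15295\right) = 136422 + 15318 = 151740$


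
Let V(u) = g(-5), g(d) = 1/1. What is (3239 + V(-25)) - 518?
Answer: 2722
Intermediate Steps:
g(d) = 1
V(u) = 1
(3239 + V(-25)) - 518 = (3239 + 1) - 518 = 3240 - 518 = 2722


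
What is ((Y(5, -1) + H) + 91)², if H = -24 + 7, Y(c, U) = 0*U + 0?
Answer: 5476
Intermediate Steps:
Y(c, U) = 0 (Y(c, U) = 0 + 0 = 0)
H = -17
((Y(5, -1) + H) + 91)² = ((0 - 17) + 91)² = (-17 + 91)² = 74² = 5476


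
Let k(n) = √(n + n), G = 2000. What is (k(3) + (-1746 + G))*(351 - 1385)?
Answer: -262636 - 1034*√6 ≈ -2.6517e+5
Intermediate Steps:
k(n) = √2*√n (k(n) = √(2*n) = √2*√n)
(k(3) + (-1746 + G))*(351 - 1385) = (√2*√3 + (-1746 + 2000))*(351 - 1385) = (√6 + 254)*(-1034) = (254 + √6)*(-1034) = -262636 - 1034*√6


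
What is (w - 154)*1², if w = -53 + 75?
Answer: -132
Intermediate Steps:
w = 22
(w - 154)*1² = (22 - 154)*1² = -132*1 = -132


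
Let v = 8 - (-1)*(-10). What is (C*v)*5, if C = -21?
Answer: 210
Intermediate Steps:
v = -2 (v = 8 - 1*10 = 8 - 10 = -2)
(C*v)*5 = -21*(-2)*5 = 42*5 = 210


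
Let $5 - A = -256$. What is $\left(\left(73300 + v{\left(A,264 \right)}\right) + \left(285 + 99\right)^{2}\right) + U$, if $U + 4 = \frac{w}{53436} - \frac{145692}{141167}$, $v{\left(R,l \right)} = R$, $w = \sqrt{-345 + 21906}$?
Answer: $\frac{31199596479}{141167} + \frac{\sqrt{21561}}{53436} \approx 2.2101 \cdot 10^{5}$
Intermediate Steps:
$A = 261$ ($A = 5 - -256 = 5 + 256 = 261$)
$w = \sqrt{21561} \approx 146.84$
$U = - \frac{710360}{141167} + \frac{\sqrt{21561}}{53436}$ ($U = -4 - \left(\frac{145692}{141167} - \frac{\sqrt{21561}}{53436}\right) = - \frac{710360}{141167} + \frac{\sqrt{21561}}{53436} \approx -5.0293$)
$\left(\left(73300 + v{\left(A,264 \right)}\right) + \left(285 + 99\right)^{2}\right) + U = \left(\left(73300 + 261\right) + \left(285 + 99\right)^{2}\right) - \left(\frac{710360}{141167} - \frac{\sqrt{21561}}{53436}\right) = \left(73561 + 384^{2}\right) - \left(\frac{710360}{141167} - \frac{\sqrt{21561}}{53436}\right) = \left(73561 + 147456\right) - \left(\frac{710360}{141167} - \frac{\sqrt{21561}}{53436}\right) = 221017 - \left(\frac{710360}{141167} - \frac{\sqrt{21561}}{53436}\right) = \frac{31199596479}{141167} + \frac{\sqrt{21561}}{53436}$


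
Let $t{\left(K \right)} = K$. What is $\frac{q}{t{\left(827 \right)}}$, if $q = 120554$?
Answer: $\frac{120554}{827} \approx 145.77$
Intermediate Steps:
$\frac{q}{t{\left(827 \right)}} = \frac{120554}{827}$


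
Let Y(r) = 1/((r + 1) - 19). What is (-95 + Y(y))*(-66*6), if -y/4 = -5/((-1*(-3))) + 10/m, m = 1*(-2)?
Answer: 488466/13 ≈ 37574.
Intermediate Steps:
m = -2
y = 80/3 (y = -4*(-5/((-1*(-3))) + 10/(-2)) = -4*(-5/3 + 10*(-½)) = -4*(-5*⅓ - 5) = -4*(-5/3 - 5) = -4*(-20/3) = 80/3 ≈ 26.667)
Y(r) = 1/(-18 + r) (Y(r) = 1/((1 + r) - 19) = 1/(-18 + r))
(-95 + Y(y))*(-66*6) = (-95 + 1/(-18 + 80/3))*(-66*6) = (-95 + 1/(26/3))*(-396) = (-95 + 3/26)*(-396) = -2467/26*(-396) = 488466/13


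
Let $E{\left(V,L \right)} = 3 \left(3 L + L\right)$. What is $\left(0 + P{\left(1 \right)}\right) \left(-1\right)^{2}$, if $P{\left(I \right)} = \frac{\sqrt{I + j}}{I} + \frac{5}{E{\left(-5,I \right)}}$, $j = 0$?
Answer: $\frac{17}{12} \approx 1.4167$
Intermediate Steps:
$E{\left(V,L \right)} = 12 L$ ($E{\left(V,L \right)} = 3 \cdot 4 L = 12 L$)
$P{\left(I \right)} = \frac{1}{\sqrt{I}} + \frac{5}{12 I}$ ($P{\left(I \right)} = \frac{\sqrt{I + 0}}{I} + \frac{5}{12 I} = \frac{\sqrt{I}}{I} + 5 \frac{1}{12 I} = \frac{1}{\sqrt{I}} + \frac{5}{12 I}$)
$\left(0 + P{\left(1 \right)}\right) \left(-1\right)^{2} = \left(0 + \left(\frac{1}{\sqrt{1}} + \frac{5}{12 \cdot 1}\right)\right) \left(-1\right)^{2} = \left(0 + \left(1 + \frac{5}{12} \cdot 1\right)\right) 1 = \left(0 + \left(1 + \frac{5}{12}\right)\right) 1 = \left(0 + \frac{17}{12}\right) 1 = \frac{17}{12} \cdot 1 = \frac{17}{12}$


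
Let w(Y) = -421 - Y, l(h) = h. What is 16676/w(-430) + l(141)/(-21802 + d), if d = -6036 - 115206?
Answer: 2385400475/1287396 ≈ 1852.9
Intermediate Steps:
d = -121242
16676/w(-430) + l(141)/(-21802 + d) = 16676/(-421 - 1*(-430)) + 141/(-21802 - 121242) = 16676/(-421 + 430) + 141/(-143044) = 16676/9 + 141*(-1/143044) = 16676*(⅑) - 141/143044 = 16676/9 - 141/143044 = 2385400475/1287396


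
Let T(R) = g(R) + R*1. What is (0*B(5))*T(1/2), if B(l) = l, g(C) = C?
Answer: 0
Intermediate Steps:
T(R) = 2*R (T(R) = R + R*1 = R + R = 2*R)
(0*B(5))*T(1/2) = (0*5)*(2*(1/2)) = 0*(2*(1*(½))) = 0*(2*(½)) = 0*1 = 0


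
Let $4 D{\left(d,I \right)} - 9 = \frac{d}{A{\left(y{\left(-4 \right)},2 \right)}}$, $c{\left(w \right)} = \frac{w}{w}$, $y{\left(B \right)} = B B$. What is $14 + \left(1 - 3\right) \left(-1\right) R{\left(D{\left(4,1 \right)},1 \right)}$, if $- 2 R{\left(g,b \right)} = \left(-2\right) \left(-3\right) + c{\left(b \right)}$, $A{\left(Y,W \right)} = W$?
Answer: $7$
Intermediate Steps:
$y{\left(B \right)} = B^{2}$
$c{\left(w \right)} = 1$
$D{\left(d,I \right)} = \frac{9}{4} + \frac{d}{8}$ ($D{\left(d,I \right)} = \frac{9}{4} + \frac{d \frac{1}{2}}{4} = \frac{9}{4} + \frac{\frac{1}{2} d}{4} = \frac{9}{4} + \frac{d}{8}$)
$R{\left(g,b \right)} = - \frac{7}{2}$ ($R{\left(g,b \right)} = - \frac{\left(-2\right) \left(-3\right) + 1}{2} = - \frac{6 + 1}{2} = \left(- \frac{1}{2}\right) 7 = - \frac{7}{2}$)
$14 + \left(1 - 3\right) \left(-1\right) R{\left(D{\left(4,1 \right)},1 \right)} = 14 + \left(1 - 3\right) \left(-1\right) \left(- \frac{7}{2}\right) = 14 + \left(-2\right) \left(-1\right) \left(- \frac{7}{2}\right) = 14 + 2 \left(- \frac{7}{2}\right) = 14 - 7 = 7$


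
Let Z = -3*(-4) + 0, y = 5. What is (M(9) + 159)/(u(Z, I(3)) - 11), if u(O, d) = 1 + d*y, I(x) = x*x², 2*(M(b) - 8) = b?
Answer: 343/250 ≈ 1.3720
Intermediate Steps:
M(b) = 8 + b/2
Z = 12 (Z = 12 + 0 = 12)
I(x) = x³
u(O, d) = 1 + 5*d (u(O, d) = 1 + d*5 = 1 + 5*d)
(M(9) + 159)/(u(Z, I(3)) - 11) = ((8 + (½)*9) + 159)/((1 + 5*3³) - 11) = ((8 + 9/2) + 159)/((1 + 5*27) - 11) = (25/2 + 159)/((1 + 135) - 11) = 343/(2*(136 - 11)) = (343/2)/125 = (343/2)*(1/125) = 343/250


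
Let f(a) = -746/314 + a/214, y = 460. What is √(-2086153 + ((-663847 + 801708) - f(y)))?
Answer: I*√549820409564093/16799 ≈ 1395.8*I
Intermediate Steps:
f(a) = -373/157 + a/214 (f(a) = -746*1/314 + a*(1/214) = -373/157 + a/214)
√(-2086153 + ((-663847 + 801708) - f(y))) = √(-2086153 + ((-663847 + 801708) - (-373/157 + (1/214)*460))) = √(-2086153 + (137861 - (-373/157 + 230/107))) = √(-2086153 + (137861 - 1*(-3801/16799))) = √(-2086153 + (137861 + 3801/16799)) = √(-2086153 + 2315930740/16799) = √(-32729353507/16799) = I*√549820409564093/16799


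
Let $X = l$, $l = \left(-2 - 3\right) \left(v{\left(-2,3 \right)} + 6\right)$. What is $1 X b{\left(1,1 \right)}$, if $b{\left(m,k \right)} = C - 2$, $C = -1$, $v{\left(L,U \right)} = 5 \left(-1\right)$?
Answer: $15$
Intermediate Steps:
$v{\left(L,U \right)} = -5$
$l = -5$ ($l = \left(-2 - 3\right) \left(-5 + 6\right) = \left(-5\right) 1 = -5$)
$X = -5$
$b{\left(m,k \right)} = -3$ ($b{\left(m,k \right)} = -1 - 2 = -3$)
$1 X b{\left(1,1 \right)} = 1 \left(-5\right) \left(-3\right) = \left(-5\right) \left(-3\right) = 15$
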